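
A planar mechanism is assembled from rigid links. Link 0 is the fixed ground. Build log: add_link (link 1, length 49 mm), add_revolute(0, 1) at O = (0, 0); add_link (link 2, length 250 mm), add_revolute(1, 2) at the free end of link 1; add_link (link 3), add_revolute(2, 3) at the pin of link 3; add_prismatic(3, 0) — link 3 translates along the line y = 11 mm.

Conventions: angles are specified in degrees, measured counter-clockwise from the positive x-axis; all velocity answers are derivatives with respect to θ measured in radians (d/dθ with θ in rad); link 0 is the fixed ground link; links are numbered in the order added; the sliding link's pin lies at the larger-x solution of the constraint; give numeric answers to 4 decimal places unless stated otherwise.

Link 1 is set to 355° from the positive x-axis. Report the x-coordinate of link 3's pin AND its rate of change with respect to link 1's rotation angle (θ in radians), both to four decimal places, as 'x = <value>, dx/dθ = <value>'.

geometry: r = 49 mm, L = 250 mm, e = 11 mm
crank pin P = (r cos θ, r sin θ) = (48.813540, -4.270631)
h = r sin θ − e = -4.270631 − 11 = -15.270631
x = r cos θ + √(L² − h²) = 48.813540 + 249.533180 = 298.346720
dx/dθ = −r sin θ − h·r cos θ/√(L² − h²) (θ in radians; h = -15.270631) = 7.257864

x = 298.3467, dx/dθ = 7.2579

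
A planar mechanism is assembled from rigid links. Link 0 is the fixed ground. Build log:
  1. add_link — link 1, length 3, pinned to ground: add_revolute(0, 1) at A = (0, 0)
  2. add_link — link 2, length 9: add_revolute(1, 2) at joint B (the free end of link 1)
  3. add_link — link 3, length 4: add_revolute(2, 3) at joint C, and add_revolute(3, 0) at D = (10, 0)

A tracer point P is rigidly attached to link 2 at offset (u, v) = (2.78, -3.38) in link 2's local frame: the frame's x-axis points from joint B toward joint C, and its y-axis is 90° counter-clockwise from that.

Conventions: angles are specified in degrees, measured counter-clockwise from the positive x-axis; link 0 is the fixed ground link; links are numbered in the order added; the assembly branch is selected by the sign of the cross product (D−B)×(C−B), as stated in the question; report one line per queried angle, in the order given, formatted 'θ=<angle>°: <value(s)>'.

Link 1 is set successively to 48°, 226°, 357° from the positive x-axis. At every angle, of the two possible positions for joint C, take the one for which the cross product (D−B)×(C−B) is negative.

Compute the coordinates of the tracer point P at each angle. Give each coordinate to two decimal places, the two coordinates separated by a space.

A=(0,0), D=(10.00,0)
θ=48°: B = A + 3.00·(cos48°, sin48°) = (2.0074, 2.2294)
θ=48°: |BD| = 8.2977
θ=48°: circle(B,9.00) ∩ circle(D,4.00): a=8.0656, h=3.9933
θ=48°:   candidates: C₊=(10.8493,3.9088) cross=33.135; C₋=(8.7035,-3.7841) cross=-33.135
θ=48°:   branch - wants cross < 0 → take C=(8.7035,-3.7841) (cross=-33.135)
θ=48°: ex = (C−B)/|BC| = (0.7440,-0.6682); ey = (0.6682,0.7440)
θ=48°: P = B + 2.78·ex + -3.38·ey = (1.8173,-2.1428)
θ=226°: B = A + 3.00·(cos226°, sin226°) = (-2.0840, -2.1580)
θ=226°: |BD| = 12.2752
θ=226°: circle(B,9.00) ∩ circle(D,4.00): a=8.7852, h=1.9545
θ=226°:   candidates: C₊=(6.2208,1.3105) cross=23.992; C₋=(6.9080,-2.5376) cross=-23.992
θ=226°:   branch - wants cross < 0 → take C=(6.9080,-2.5376) (cross=-23.992)
θ=226°: ex = (C−B)/|BC| = (0.9991,-0.0422); ey = (0.0422,0.9991)
θ=226°: P = B + 2.78·ex + -3.38·ey = (0.5510,-5.6523)
θ=357°: B = A + 3.00·(cos357°, sin357°) = (2.9959, -0.1570)
θ=357°: |BD| = 7.0059
θ=357°: circle(B,9.00) ∩ circle(D,4.00): a=8.1419, h=3.8353
θ=357°:   candidates: C₊=(11.0498,3.8598) cross=26.870; C₋=(11.2217,-3.8089) cross=-26.870
θ=357°:   branch - wants cross < 0 → take C=(11.2217,-3.8089) (cross=-26.870)
θ=357°: ex = (C−B)/|BC| = (0.9140,-0.4058); ey = (0.4058,0.9140)
θ=357°: P = B + 2.78·ex + -3.38·ey = (4.1653,-4.3743)

θ=48°: 1.82 -2.14
θ=226°: 0.55 -5.65
θ=357°: 4.17 -4.37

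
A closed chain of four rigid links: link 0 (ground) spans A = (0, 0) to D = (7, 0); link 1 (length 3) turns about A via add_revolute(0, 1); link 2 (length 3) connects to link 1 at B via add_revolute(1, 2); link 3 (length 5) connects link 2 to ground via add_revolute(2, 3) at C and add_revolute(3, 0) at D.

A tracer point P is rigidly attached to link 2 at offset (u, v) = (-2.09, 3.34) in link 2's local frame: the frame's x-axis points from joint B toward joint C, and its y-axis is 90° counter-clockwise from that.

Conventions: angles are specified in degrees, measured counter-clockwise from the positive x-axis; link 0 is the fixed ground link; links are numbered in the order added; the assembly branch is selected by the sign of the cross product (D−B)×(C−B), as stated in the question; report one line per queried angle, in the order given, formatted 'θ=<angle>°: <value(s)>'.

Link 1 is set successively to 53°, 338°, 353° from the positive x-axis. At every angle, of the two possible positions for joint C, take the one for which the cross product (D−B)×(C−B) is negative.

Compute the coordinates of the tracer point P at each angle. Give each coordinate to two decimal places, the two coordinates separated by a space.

A=(0,0), D=(7.00,0)
θ=53°: B = A + 3.00·(cos53°, sin53°) = (1.8054, 2.3959)
θ=53°: |BD| = 5.7205
θ=53°: circle(B,3.00) ∩ circle(D,5.00): a=1.4617, h=2.6198
θ=53°:   candidates: C₊=(4.2301,4.1626) cross=14.986; C₋=(2.0356,-0.5953) cross=-14.986
θ=53°:   branch - wants cross < 0 → take C=(2.0356,-0.5953) (cross=-14.986)
θ=53°: ex = (C−B)/|BC| = (0.0767,-0.9971); ey = (0.9971,0.0767)
θ=53°: P = B + -2.09·ex + 3.34·ey = (4.9753,4.7359)
θ=338°: B = A + 3.00·(cos338°, sin338°) = (2.7816, -1.1238)
θ=338°: |BD| = 4.3656
θ=338°: circle(B,3.00) ∩ circle(D,5.00): a=0.3503, h=2.9795
θ=338°:   candidates: C₊=(2.3530,1.8454) cross=13.007; C₋=(3.8870,-3.9127) cross=-13.007
θ=338°:   branch - wants cross < 0 → take C=(3.8870,-3.9127) (cross=-13.007)
θ=338°: ex = (C−B)/|BC| = (0.3685,-0.9296); ey = (0.9296,0.3685)
θ=338°: P = B + -2.09·ex + 3.34·ey = (5.1164,2.0499)
θ=353°: B = A + 3.00·(cos353°, sin353°) = (2.9776, -0.3656)
θ=353°: |BD| = 4.0389
θ=353°: circle(B,3.00) ∩ circle(D,5.00): a=0.0388, h=2.9997
θ=353°:   candidates: C₊=(2.7447,2.6253) cross=12.116; C₋=(3.2878,-3.3495) cross=-12.116
θ=353°:   branch - wants cross < 0 → take C=(3.2878,-3.3495) (cross=-12.116)
θ=353°: ex = (C−B)/|BC| = (0.1034,-0.9946); ey = (0.9946,0.1034)
θ=353°: P = B + -2.09·ex + 3.34·ey = (6.0837,2.0585)

θ=53°: 4.98 4.74
θ=338°: 5.12 2.05
θ=353°: 6.08 2.06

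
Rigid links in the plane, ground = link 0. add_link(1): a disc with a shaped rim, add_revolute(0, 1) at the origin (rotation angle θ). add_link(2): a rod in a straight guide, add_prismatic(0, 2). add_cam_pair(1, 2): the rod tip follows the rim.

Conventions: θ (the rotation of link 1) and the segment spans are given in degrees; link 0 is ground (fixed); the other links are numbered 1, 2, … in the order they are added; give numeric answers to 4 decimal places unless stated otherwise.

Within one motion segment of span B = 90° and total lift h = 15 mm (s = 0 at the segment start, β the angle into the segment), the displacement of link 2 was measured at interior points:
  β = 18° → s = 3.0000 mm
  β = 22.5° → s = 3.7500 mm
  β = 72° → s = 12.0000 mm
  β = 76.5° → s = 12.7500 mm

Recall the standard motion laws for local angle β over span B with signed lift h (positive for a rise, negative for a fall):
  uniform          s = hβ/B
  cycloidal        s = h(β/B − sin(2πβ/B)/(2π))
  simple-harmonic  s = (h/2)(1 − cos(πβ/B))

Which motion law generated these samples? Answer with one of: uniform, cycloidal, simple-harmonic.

candidates at β/B = r: uniform s = h·r (linear in β); cycloidal s = h·(r − sin(2πr)/(2π)); simple-harmonic s = (h/2)(1 − cos(πr))
β=18°: printed 3.0000 | uniform 3.0000, cycloidal 0.7295, simple-harmonic 1.4324
β=22.5°: printed 3.7500 | uniform 3.7500, cycloidal 1.3627, simple-harmonic 2.1967
β=72°: printed 12.0000 | uniform 12.0000, cycloidal 14.2705, simple-harmonic 13.5676
β=76.5°: printed 12.7500 | uniform 12.7500, cycloidal 14.6814, simple-harmonic 14.1825
only one law matches every sample → uniform

uniform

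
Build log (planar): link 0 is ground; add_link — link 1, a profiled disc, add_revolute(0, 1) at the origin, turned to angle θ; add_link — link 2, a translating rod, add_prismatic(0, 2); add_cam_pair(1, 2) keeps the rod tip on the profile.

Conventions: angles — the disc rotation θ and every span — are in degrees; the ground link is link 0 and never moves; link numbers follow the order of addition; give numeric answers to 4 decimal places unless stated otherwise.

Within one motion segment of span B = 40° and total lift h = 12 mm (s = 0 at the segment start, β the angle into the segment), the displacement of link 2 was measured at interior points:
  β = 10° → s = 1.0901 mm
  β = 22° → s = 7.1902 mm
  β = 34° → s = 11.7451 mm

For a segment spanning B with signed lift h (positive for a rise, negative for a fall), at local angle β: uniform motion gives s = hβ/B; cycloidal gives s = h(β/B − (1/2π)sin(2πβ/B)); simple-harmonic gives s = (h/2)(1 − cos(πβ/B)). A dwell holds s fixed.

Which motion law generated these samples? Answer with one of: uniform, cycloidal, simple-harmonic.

candidates at β/B = r: uniform s = h·r (linear in β); cycloidal s = h·(r − sin(2πr)/(2π)); simple-harmonic s = (h/2)(1 − cos(πr))
β=10°: printed 1.0901 | uniform 3.0000, cycloidal 1.0901, simple-harmonic 1.7574
β=22°: printed 7.1902 | uniform 6.6000, cycloidal 7.1902, simple-harmonic 6.9386
β=34°: printed 11.7451 | uniform 10.2000, cycloidal 11.7451, simple-harmonic 11.3460
only one law matches every sample → cycloidal

cycloidal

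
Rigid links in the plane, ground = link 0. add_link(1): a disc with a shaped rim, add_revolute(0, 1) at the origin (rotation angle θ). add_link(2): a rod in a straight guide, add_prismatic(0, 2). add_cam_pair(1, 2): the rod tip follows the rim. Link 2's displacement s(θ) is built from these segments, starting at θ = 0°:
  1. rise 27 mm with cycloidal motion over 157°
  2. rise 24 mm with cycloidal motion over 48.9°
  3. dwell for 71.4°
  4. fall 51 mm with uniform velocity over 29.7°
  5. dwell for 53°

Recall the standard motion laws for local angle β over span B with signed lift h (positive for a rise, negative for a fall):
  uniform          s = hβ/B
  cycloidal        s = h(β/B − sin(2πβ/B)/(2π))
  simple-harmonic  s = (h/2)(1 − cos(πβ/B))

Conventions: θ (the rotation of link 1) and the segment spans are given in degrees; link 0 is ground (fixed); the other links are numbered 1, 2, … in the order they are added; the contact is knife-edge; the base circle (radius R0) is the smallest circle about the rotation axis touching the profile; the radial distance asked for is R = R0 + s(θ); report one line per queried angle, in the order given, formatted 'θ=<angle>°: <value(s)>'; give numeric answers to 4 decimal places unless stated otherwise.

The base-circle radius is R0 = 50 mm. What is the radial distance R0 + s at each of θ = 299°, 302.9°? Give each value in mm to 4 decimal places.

segment 1 (0° to 157°, cycloidal, h = 27) is passed completely: s = 0.0000 + (27) = 27.0000
segment 2 (157° to 205.9°, cycloidal, h = 24) is passed completely: s = 27.0000 + (24) = 51.0000
segment 3 (205.9° to 277.3°, dwell): s unchanged at 51.0000
θ = 299° falls in segment 4 (277.3° to 307°, uniform, h = -51): β = 299 − 277.3 = 21.7°, B = 29.7°; Δs = -51·21.7/29.7 = -37.2626; s = 51.0000 − 37.2626 = 13.7374
θ = 302.9° falls in segment 4 (277.3° to 307°, uniform, h = -51): β = 302.9 − 277.3 = 25.6°, B = 29.7°; Δs = -51·25.6/29.7 = -43.9596; s = 51.0000 − 43.9596 = 7.0404
θ=299°: R = R0 + s = 50 + 13.7374 = 63.7374
θ=302.9°: R = R0 + s = 50 + 7.0404 = 57.0404

θ=299°: 63.7374
θ=302.9°: 57.0404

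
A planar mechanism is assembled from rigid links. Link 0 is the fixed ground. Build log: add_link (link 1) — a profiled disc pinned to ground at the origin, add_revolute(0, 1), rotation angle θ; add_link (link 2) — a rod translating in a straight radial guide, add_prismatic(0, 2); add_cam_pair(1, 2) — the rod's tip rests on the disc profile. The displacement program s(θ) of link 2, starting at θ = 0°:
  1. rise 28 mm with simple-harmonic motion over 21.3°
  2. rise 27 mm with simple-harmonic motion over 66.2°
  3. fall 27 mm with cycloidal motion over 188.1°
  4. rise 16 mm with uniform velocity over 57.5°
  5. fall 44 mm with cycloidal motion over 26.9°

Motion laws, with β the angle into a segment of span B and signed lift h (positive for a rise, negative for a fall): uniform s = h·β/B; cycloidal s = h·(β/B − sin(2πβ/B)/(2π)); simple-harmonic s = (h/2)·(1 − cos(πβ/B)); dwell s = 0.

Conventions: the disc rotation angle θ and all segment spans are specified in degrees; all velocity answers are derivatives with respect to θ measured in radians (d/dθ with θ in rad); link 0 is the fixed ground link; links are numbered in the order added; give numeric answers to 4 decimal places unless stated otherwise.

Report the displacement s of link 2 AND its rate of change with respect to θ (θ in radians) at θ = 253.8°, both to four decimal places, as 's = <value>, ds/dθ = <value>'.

seg 1 [0°–21.3°] simple-harmonic, h=28: full span → s += 28 → s = 28.0000
seg 2 [21.3°–87.5°] simple-harmonic, h=27: full span → s += 27 → s = 55.0000
seg 3 [87.5°–275.6°] cycloidal, h=-27: θ=253.8° here. β=166.3, B=188.1. -27·(0.8841 − sin(2π·0.8841)/(2π)) = -26.7307 → s = 28.2693
velocity in seg [87.5°–275.6°] (cycloidal), θ in radians: β = 166.3° = 2.9025 rad, B = 188.1° = 3.2830 rad; ds/dθ = (h/B)(1 − cos(2πβ/B)) = ((-27)/3.2830)(1 − cos(2π·0.8841)) = -2.085865 mm/rad

s = 28.2693, ds/dθ = -2.0859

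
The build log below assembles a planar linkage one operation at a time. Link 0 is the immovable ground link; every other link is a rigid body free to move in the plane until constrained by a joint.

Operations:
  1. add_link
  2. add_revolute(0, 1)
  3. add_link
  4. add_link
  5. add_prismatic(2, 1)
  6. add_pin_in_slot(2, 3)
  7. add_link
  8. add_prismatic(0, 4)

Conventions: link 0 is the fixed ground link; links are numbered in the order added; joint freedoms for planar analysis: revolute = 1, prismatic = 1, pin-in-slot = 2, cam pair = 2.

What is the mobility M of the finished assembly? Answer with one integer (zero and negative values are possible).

ground; <1,0,0>
#1 <2,0,0>
R:0↔1 J1 <2,1,0>
#2 <3,1,0>
#3 <4,1,0>
P:2↔1 J1 <4,2,0>
PS:2↔3 J2 <4,2,1>
#4 <5,2,1>
P:0↔4 J1 <5,3,1>
3×4 − 2×3 − 1×1 = 5

M = 5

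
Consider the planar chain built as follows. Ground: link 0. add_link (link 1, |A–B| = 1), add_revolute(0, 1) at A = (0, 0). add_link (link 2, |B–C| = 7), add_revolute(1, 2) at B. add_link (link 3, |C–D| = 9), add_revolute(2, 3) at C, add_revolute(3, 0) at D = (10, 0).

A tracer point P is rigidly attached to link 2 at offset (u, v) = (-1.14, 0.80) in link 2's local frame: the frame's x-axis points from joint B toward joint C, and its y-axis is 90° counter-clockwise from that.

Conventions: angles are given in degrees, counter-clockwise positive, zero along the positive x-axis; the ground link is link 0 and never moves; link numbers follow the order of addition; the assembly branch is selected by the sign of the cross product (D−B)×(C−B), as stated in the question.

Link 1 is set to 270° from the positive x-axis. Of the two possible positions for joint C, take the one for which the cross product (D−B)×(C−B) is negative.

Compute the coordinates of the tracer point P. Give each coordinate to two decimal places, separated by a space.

A=(0,0), D=(10.00,0)
B = A + 1.00·(cos270°, sin270°) = (-0.0000, -1.0000)
|BD| = 10.0499
circle(B,7.00) ∩ circle(D,9.00): a=3.4329, h=6.1004
  candidates: C₊=(2.8088,5.4117) cross=61.309; C₋=(4.0229,-6.7286) cross=-61.309
  branch - wants cross < 0 → take C=(4.0229,-6.7286) (cross=-61.309)
ex = (C−B)/|BC| = (0.5747,-0.8184); ey = (0.8184,0.5747)
P = B + -1.14·ex + 0.80·ey = (-0.0005,0.3927)

-0.00 0.39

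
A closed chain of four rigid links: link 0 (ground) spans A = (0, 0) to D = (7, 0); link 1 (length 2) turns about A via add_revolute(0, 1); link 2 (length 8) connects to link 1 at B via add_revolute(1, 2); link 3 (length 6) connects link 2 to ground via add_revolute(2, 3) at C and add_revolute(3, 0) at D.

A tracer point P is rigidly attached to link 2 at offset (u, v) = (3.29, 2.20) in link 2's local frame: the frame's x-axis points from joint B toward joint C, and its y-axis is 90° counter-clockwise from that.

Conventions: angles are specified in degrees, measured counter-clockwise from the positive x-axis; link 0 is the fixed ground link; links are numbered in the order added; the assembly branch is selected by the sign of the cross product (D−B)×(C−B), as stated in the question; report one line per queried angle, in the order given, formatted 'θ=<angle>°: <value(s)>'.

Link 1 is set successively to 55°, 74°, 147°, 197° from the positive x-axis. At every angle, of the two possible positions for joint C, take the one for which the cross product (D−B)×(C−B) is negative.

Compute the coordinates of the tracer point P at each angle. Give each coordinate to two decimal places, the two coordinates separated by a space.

A=(0,0), D=(7.00,0)
θ=55°: B = A + 2.00·(cos55°, sin55°) = (1.1472, 1.6383)
θ=55°: |BD| = 6.0778
θ=55°: circle(B,8.00) ∩ circle(D,6.00): a=5.3424, h=5.9548
θ=55°:   candidates: C₊=(7.8969,5.9326) cross=36.192; C₋=(4.6866,-5.5361) cross=-36.192
θ=55°:   branch - wants cross < 0 → take C=(4.6866,-5.5361) (cross=-36.192)
θ=55°: ex = (C−B)/|BC| = (0.4424,-0.8968); ey = (0.8968,0.4424)
θ=55°: P = B + 3.29·ex + 2.20·ey = (4.5757,-0.3388)
θ=74°: B = A + 2.00·(cos74°, sin74°) = (0.5513, 1.9225)
θ=74°: |BD| = 6.7292
θ=74°: circle(B,8.00) ∩ circle(D,6.00): a=5.4451, h=5.8610
θ=74°:   candidates: C₊=(7.4439,5.9836) cross=39.440; C₋=(4.0949,-5.2498) cross=-39.440
θ=74°:   branch - wants cross < 0 → take C=(4.0949,-5.2498) (cross=-39.440)
θ=74°: ex = (C−B)/|BC| = (0.4430,-0.8965); ey = (0.8965,0.4430)
θ=74°: P = B + 3.29·ex + 2.20·ey = (3.9810,-0.0526)
θ=147°: B = A + 2.00·(cos147°, sin147°) = (-1.6773, 1.0893)
θ=147°: |BD| = 8.7454
θ=147°: circle(B,8.00) ∩ circle(D,6.00): a=5.9736, h=5.3213
θ=147°:   candidates: C₊=(4.9125,5.6251) cross=46.537; C₋=(3.5869,-4.9347) cross=-46.537
θ=147°:   branch - wants cross < 0 → take C=(3.5869,-4.9347) (cross=-46.537)
θ=147°: ex = (C−B)/|BC| = (0.6580,-0.7530); ey = (0.7530,0.6580)
θ=147°: P = B + 3.29·ex + 2.20·ey = (2.1442,0.0596)
θ=197°: B = A + 2.00·(cos197°, sin197°) = (-1.9126, -0.5847)
θ=197°: |BD| = 8.9318
θ=197°: circle(B,8.00) ∩ circle(D,6.00): a=6.0333, h=5.2535
θ=197°:   candidates: C₊=(3.7638,5.0525) cross=46.923; C₋=(4.4517,-5.4320) cross=-46.923
θ=197°:   branch - wants cross < 0 → take C=(4.4517,-5.4320) (cross=-46.923)
θ=197°: ex = (C−B)/|BC| = (0.7955,-0.6059); ey = (0.6059,0.7955)
θ=197°: P = B + 3.29·ex + 2.20·ey = (2.0377,-0.8280)

θ=55°: 4.58 -0.34
θ=74°: 3.98 -0.05
θ=147°: 2.14 0.06
θ=197°: 2.04 -0.83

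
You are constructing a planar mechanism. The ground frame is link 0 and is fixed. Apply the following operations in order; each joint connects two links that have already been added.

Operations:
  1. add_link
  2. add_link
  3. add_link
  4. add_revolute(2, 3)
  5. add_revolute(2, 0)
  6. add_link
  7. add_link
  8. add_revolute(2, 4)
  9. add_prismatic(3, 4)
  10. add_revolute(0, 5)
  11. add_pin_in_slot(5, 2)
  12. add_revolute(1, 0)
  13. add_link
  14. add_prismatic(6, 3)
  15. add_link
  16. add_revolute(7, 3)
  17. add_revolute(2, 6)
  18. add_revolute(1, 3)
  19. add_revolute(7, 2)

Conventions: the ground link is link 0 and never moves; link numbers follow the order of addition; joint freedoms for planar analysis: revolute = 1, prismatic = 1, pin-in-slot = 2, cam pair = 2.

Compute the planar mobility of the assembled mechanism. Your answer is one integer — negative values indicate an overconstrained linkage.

ground; <1,0,0>
#1 <2,0,0>
#2 <3,0,0>
#3 <4,0,0>
R:2↔3 J1 <4,1,0>
R:2↔0 J1 <4,2,0>
#4 <5,2,0>
#5 <6,2,0>
R:2↔4 J1 <6,3,0>
P:3↔4 J1 <6,4,0>
R:0↔5 J1 <6,5,0>
PS:5↔2 J2 <6,5,1>
R:1↔0 J1 <6,6,1>
#6 <7,6,1>
P:6↔3 J1 <7,7,1>
#7 <8,7,1>
R:7↔3 J1 <8,8,1>
R:2↔6 J1 <8,9,1>
R:1↔3 J1 <8,10,1>
R:7↔2 J1 <8,11,1>
3×7 − 2×11 − 1×1 = -2

M = -2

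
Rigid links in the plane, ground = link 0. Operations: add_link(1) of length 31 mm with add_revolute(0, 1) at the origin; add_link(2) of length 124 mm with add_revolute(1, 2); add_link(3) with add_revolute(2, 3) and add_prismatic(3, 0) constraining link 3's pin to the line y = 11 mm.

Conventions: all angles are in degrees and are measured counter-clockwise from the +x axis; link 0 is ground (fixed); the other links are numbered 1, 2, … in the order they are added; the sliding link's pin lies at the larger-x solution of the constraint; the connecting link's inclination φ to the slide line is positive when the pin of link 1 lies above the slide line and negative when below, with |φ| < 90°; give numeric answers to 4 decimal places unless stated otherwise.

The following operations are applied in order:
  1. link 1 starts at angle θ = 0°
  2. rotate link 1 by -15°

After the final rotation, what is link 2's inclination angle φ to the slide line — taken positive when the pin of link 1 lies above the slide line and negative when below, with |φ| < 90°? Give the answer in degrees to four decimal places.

geometry: r = 31 mm, L = 124 mm, e = 11 mm; θ starts at 0°
rotate link 1 by -15°: θ ← 0° -15° = -15°
h = r sin θ − e = -8.023390 − 11 = -19.023390
sin φ = h / L = -19.023390 / 124 = -0.15341444
φ = arcsin(-0.15341444) = -8.824850°

-8.8249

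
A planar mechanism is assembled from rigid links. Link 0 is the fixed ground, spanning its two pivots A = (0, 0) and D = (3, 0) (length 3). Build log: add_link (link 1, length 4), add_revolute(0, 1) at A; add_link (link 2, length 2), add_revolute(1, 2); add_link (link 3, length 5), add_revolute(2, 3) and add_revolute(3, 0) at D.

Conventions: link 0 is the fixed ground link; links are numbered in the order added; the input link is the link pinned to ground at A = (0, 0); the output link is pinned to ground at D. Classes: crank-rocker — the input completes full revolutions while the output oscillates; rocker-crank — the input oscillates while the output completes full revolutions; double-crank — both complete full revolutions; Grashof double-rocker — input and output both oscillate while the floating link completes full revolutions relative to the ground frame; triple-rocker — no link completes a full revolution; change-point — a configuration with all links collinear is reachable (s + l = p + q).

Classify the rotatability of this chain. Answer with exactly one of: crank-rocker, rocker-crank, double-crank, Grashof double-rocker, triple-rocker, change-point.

lengths: ground=3, input=4, coupler=2, output=5
sorted: s=2 (shortest), l=5 (longest), p+q=7
s + l = 7 vs p + q = 7
s + l = p + q → change-point (collinear configuration reachable)

change-point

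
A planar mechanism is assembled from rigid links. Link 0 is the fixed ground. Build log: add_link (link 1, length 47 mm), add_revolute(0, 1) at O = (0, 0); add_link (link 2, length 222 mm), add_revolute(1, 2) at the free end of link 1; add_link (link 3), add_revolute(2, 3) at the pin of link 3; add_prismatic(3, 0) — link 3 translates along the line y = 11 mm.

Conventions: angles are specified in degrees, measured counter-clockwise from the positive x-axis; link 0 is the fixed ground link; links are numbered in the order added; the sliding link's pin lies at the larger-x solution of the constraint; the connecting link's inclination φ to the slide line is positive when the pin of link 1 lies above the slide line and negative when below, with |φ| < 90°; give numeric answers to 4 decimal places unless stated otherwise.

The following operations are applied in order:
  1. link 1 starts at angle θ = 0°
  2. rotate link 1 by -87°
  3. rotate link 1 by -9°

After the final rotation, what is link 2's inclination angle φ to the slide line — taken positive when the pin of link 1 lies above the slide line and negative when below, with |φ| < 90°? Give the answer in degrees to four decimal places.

geometry: r = 47 mm, L = 222 mm, e = 11 mm; θ starts at 0°
rotate link 1 by -87°: θ ← 0° -87° = -87°
rotate link 1 by -9°: θ ← -87° -9° = -96°
h = r sin θ − e = -46.742529 − 11 = -57.742529
sin φ = h / L = -57.742529 / 222 = -0.26010148
φ = arcsin(-0.26010148) = -15.076084°

-15.0761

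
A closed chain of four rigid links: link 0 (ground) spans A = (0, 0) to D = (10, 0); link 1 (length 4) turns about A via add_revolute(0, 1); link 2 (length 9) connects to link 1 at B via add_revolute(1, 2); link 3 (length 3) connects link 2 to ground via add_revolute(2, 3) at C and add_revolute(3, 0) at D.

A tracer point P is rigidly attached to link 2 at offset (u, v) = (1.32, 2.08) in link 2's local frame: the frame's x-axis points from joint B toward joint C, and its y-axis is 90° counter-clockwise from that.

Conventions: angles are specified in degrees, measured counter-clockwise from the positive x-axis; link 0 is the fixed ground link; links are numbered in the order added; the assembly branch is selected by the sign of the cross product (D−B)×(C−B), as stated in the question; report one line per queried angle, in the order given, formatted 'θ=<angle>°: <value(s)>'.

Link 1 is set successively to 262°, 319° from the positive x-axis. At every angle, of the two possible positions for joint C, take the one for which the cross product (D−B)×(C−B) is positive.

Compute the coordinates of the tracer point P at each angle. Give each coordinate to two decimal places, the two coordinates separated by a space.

A=(0,0), D=(10.00,0)
θ=262°: B = A + 4.00·(cos262°, sin262°) = (-0.5567, -3.9611)
θ=262°: |BD| = 11.2754
θ=262°: circle(B,9.00) ∩ circle(D,3.00): a=8.8305, h=1.7386
θ=262°:   candidates: C₊=(7.1002,0.7688) cross=19.603; C₋=(8.3217,-2.4866) cross=-19.603
θ=262°:   branch + wants cross > 0 → take C=(7.1002,0.7688) (cross=19.603)
θ=262°: ex = (C−B)/|BC| = (0.8508,0.5255); ey = (-0.5255,0.8508)
θ=262°: P = B + 1.32·ex + 2.08·ey = (-0.5268,-1.4978)
θ=319°: B = A + 4.00·(cos319°, sin319°) = (3.0188, -2.6242)
θ=319°: |BD| = 7.4581
θ=319°: circle(B,9.00) ∩ circle(D,3.00): a=8.5560, h=2.7919
θ=319°:   candidates: C₊=(10.0453,2.9997) cross=20.822; C₋=(12.0101,-2.2270) cross=-20.822
θ=319°:   branch + wants cross > 0 → take C=(10.0453,2.9997) (cross=20.822)
θ=319°: ex = (C−B)/|BC| = (0.7807,0.6249); ey = (-0.6249,0.7807)
θ=319°: P = B + 1.32·ex + 2.08·ey = (2.7496,-0.1755)

θ=262°: -0.53 -1.50
θ=319°: 2.75 -0.18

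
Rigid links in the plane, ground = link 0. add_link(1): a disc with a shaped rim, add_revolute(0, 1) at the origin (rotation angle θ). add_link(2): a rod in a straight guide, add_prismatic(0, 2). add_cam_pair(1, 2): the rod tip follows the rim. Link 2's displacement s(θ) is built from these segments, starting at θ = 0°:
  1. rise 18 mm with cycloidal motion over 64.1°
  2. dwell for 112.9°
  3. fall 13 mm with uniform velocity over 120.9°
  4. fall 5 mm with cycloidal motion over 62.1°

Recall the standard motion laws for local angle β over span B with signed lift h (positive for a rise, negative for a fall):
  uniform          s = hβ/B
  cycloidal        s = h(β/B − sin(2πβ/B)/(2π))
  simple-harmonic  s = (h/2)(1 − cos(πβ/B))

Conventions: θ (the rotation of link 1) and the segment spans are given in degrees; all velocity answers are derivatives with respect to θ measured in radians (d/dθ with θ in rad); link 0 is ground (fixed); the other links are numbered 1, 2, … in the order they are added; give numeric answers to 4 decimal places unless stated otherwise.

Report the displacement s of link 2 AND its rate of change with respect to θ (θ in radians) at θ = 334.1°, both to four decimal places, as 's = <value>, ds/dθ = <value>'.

segment 1 (0° to 64.1°, cycloidal, h = 18) is passed completely: s = 0.0000 + (18) = 18.0000
segment 2 (64.1° to 177°, dwell): s unchanged at 18.0000
segment 3 (177° to 297.9°, uniform, h = -13) is passed completely: s = 18.0000 + (-13) = 5.0000
θ = 334.1° falls in segment 4 (297.9° to 360°, cycloidal, h = -5): β = 334.1 − 297.9 = 36.2°, B = 62.1°; Δs = -5·(0.5829 − sin(2π·0.5829)/(2π)) = -3.3108; s = 5.0000 − 3.3108 = 1.6892
velocity in seg [297.9°–360°] (cycloidal), θ in radians: β = 36.2° = 0.6318 rad, B = 62.1° = 1.0838 rad; ds/dθ = (h/B)(1 − cos(2πβ/B)) = ((-5)/1.0838)(1 − cos(2π·0.5829)) = -8.614145 mm/rad

s = 1.6892, ds/dθ = -8.6141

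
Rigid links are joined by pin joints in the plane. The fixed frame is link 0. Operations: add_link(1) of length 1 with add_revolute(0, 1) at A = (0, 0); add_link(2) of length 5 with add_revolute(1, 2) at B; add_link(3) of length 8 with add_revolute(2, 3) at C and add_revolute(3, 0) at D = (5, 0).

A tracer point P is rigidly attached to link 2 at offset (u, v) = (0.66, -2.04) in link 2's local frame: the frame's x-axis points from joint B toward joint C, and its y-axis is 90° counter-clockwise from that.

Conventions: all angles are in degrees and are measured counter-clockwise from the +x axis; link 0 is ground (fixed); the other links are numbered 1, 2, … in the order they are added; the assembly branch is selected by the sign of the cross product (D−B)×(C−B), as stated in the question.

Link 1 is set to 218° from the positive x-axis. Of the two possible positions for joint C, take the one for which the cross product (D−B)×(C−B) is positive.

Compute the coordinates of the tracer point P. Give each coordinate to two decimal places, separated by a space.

A=(0,0), D=(5.00,0)
B = A + 1.00·(cos218°, sin218°) = (-0.7880, -0.6157)
|BD| = 5.8207
circle(B,5.00) ∩ circle(D,8.00): a=-0.4398, h=4.9806
  candidates: C₊=(-1.7522,4.2905) cross=28.991; C₋=(-0.6985,-5.6149) cross=-28.991
  branch + wants cross > 0 → take C=(-1.7522,4.2905) (cross=28.991)
ex = (C−B)/|BC| = (-0.1928,0.9812); ey = (-0.9812,-0.1928)
P = B + 0.66·ex + -2.04·ey = (1.0864,0.4253)

1.09 0.43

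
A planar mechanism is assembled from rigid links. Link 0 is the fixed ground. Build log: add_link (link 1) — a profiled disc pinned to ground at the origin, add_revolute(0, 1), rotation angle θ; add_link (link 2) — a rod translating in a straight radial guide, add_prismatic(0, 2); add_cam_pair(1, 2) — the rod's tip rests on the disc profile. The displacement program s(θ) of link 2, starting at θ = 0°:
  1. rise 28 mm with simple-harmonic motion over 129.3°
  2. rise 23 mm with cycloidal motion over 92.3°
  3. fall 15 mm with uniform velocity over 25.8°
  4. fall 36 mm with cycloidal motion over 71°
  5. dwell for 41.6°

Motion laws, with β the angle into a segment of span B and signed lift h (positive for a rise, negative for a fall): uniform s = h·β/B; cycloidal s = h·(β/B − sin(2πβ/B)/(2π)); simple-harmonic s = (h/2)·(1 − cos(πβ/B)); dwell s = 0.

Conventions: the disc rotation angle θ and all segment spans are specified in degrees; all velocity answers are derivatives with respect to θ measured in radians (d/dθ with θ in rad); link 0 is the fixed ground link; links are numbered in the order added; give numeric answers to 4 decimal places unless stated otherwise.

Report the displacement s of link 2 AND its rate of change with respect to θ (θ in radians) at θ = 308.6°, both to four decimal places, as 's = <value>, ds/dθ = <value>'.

seg 1 [0°–129.3°] simple-harmonic, h=28: full span → s += 28 → s = 28.0000
seg 2 [129.3°–221.6°] cycloidal, h=23: full span → s += 23 → s = 51.0000
seg 3 [221.6°–247.4°] uniform, h=-15: full span → s += -15 → s = 36.0000
seg 4 [247.4°–318.4°] cycloidal, h=-36: θ=308.6° here. β=61.2, B=71. -36·(0.8620 − sin(2π·0.8620)/(2π)) = -35.4001 → s = 0.5999
velocity in seg [247.4°–318.4°] (cycloidal), θ in radians: β = 61.2° = 1.0681 rad, B = 71° = 1.2392 rad; ds/dθ = (h/B)(1 − cos(2πβ/B)) = ((-36)/1.2392)(1 − cos(2π·0.8620)) = -10.257432 mm/rad

s = 0.5999, ds/dθ = -10.2574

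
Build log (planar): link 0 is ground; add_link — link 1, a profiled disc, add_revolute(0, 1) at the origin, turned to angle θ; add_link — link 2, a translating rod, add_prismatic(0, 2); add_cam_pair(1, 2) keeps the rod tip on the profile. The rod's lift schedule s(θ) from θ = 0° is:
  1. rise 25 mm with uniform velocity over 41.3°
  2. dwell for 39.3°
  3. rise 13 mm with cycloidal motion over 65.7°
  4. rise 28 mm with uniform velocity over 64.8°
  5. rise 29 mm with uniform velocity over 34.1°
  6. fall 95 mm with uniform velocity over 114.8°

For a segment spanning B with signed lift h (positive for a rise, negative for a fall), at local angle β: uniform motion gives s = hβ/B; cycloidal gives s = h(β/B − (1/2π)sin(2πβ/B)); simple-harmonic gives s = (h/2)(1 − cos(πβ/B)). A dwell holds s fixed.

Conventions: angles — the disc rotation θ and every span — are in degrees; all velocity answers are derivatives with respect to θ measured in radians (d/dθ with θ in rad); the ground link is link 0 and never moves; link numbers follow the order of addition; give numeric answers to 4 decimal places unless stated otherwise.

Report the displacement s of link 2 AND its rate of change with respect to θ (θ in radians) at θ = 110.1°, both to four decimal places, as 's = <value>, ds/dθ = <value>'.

seg 1 [0°–41.3°] uniform, h=25: full span → s += 25 → s = 25.0000
seg 2 [41.3°–80.6°] dwell: s stays 25.0000
seg 3 [80.6°–146.3°] cycloidal, h=13: θ=110.1° here. β=29.5, B=65.7. 13·(0.4490 − sin(2π·0.4490)/(2π)) = 5.1856 → s = 30.1856
velocity in seg [80.6°–146.3°] (cycloidal), θ in radians: β = 29.5° = 0.5149 rad, B = 65.7° = 1.1467 rad; ds/dθ = (h/B)(1 − cos(2πβ/B)) = (13/1.1467)(1 − cos(2π·0.4490)) = 22.097268 mm/rad

s = 30.1856, ds/dθ = 22.0973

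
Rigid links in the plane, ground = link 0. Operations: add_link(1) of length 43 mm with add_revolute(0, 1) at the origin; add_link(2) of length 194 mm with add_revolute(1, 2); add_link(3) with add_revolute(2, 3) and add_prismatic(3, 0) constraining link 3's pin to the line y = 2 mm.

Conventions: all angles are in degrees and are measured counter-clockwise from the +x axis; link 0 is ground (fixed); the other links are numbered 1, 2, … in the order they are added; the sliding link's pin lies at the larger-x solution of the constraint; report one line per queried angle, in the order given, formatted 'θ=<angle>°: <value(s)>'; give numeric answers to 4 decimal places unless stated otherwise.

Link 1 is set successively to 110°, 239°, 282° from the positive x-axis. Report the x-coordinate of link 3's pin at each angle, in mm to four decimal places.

geometry: r = 43 mm, L = 194 mm, e = 2 mm
θ=110°: crank pin P = (r cos θ, r sin θ) = (-14.706866, 40.406783)
θ=110°: h = r sin θ − e = 40.406783 − 2 = 38.406783
θ=110°: x = r cos θ + √(L² − h²) = -14.706866 + 190.160246 = 175.453380
θ=239°: crank pin P = (r cos θ, r sin θ) = (-22.146637, -36.858194)
θ=239°: h = r sin θ − e = -36.858194 − 2 = -38.858194
θ=239°: x = r cos θ + √(L² − h²) = -22.146637 + 190.068516 = 167.921879
θ=282°: crank pin P = (r cos θ, r sin θ) = (8.940203, -42.060347)
θ=282°: h = r sin θ − e = -42.060347 − 2 = -44.060347
θ=282°: x = r cos θ + √(L² − h²) = 8.940203 + 188.930373 = 197.870576

θ=110°: 175.4534
θ=239°: 167.9219
θ=282°: 197.8706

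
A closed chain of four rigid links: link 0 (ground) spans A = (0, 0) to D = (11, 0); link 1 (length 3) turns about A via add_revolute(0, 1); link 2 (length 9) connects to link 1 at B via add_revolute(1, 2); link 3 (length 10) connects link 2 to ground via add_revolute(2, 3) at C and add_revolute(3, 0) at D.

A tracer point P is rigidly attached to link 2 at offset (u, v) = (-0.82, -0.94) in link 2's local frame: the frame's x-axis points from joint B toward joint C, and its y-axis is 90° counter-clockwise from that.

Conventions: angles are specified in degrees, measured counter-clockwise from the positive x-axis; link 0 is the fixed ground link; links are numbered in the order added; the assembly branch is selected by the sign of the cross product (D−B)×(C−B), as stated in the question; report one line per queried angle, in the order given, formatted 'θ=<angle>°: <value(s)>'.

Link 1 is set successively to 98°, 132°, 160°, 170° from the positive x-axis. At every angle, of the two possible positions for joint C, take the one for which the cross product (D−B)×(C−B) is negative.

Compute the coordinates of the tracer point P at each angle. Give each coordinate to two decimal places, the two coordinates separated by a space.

A=(0,0), D=(11.00,0)
θ=98°: B = A + 3.00·(cos98°, sin98°) = (-0.4175, 2.9708)
θ=98°: |BD| = 11.7977
θ=98°: circle(B,9.00) ∩ circle(D,10.00): a=5.0936, h=7.4199
θ=98°:   candidates: C₊=(6.3804,8.8690) cross=87.538; C₋=(2.6435,-5.4926) cross=-87.538
θ=98°:   branch - wants cross < 0 → take C=(2.6435,-5.4926) (cross=-87.538)
θ=98°: ex = (C−B)/|BC| = (0.3401,-0.9404); ey = (0.9404,0.3401)
θ=98°: P = B + -0.82·ex + -0.94·ey = (-1.5804,3.4222)
θ=132°: B = A + 3.00·(cos132°, sin132°) = (-2.0074, 2.2294)
θ=132°: |BD| = 13.1971
θ=132°: circle(B,9.00) ∩ circle(D,10.00): a=5.8787, h=6.8148
θ=132°:   candidates: C₊=(4.9380,7.9532) cross=89.935; C₋=(2.6355,-5.4805) cross=-89.935
θ=132°:   branch - wants cross < 0 → take C=(2.6355,-5.4805) (cross=-89.935)
θ=132°: ex = (C−B)/|BC| = (0.5159,-0.8567); ey = (0.8567,0.5159)
θ=132°: P = B + -0.82·ex + -0.94·ey = (-3.2357,2.4470)
θ=160°: B = A + 3.00·(cos160°, sin160°) = (-2.8191, 1.0261)
θ=160°: |BD| = 13.8571
θ=160°: circle(B,9.00) ∩ circle(D,10.00): a=6.2430, h=6.4827
θ=160°:   candidates: C₊=(3.8868,7.0287) cross=89.831; C₋=(2.9268,-5.9011) cross=-89.831
θ=160°:   branch - wants cross < 0 → take C=(2.9268,-5.9011) (cross=-89.831)
θ=160°: ex = (C−B)/|BC| = (0.6384,-0.7697); ey = (0.7697,0.6384)
θ=160°: P = B + -0.82·ex + -0.94·ey = (-4.0661,1.0571)
θ=170°: B = A + 3.00·(cos170°, sin170°) = (-2.9544, 0.5209)
θ=170°: |BD| = 13.9641
θ=170°: circle(B,9.00) ∩ circle(D,10.00): a=6.3018, h=6.4256
θ=170°:   candidates: C₊=(3.5827,6.7069) cross=89.727; C₋=(3.1032,-6.1352) cross=-89.727
θ=170°:   branch - wants cross < 0 → take C=(3.1032,-6.1352) (cross=-89.727)
θ=170°: ex = (C−B)/|BC| = (0.6731,-0.7396); ey = (0.7396,0.6731)
θ=170°: P = B + -0.82·ex + -0.94·ey = (-4.2015,0.4947)

θ=98°: -1.58 3.42
θ=132°: -3.24 2.45
θ=160°: -4.07 1.06
θ=170°: -4.20 0.49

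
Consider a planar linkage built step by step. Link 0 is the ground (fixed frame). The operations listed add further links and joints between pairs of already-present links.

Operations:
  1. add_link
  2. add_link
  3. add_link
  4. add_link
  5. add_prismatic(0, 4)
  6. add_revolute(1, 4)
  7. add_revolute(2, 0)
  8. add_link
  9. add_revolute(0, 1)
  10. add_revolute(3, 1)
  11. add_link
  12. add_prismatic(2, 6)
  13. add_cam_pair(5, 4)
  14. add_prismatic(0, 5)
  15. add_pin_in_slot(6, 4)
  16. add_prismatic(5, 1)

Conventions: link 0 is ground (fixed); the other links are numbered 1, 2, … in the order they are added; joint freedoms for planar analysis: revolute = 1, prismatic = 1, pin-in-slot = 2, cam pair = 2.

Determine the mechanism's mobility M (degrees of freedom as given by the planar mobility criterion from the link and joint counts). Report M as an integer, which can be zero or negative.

(L,J1,J2)=(1,0,0); link0 fixed
link1: (2,0,0)
link2: (3,0,0)
link3: (4,0,0)
link4: (5,0,0)
P 0-4 [J1]: (5,1,0)
R 1-4 [J1]: (5,2,0)
R 2-0 [J1]: (5,3,0)
link5: (6,3,0)
R 0-1 [J1]: (6,4,0)
R 3-1 [J1]: (6,5,0)
link6: (7,5,0)
P 2-6 [J1]: (7,6,0)
C 5-4 [J2]: (7,6,1)
P 0-5 [J1]: (7,7,1)
PS 6-4 [J2]: (7,7,2)
P 5-1 [J1]: (7,8,2)
Grübler: 3·6 − 2·8 − 2 = 0

M = 0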